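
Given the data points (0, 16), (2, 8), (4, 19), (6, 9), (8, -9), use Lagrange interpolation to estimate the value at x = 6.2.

Lagrange interpolation formula:
P(x) = Σ yᵢ × Lᵢ(x)
where Lᵢ(x) = Π_{j≠i} (x - xⱼ)/(xᵢ - xⱼ)

L_0(6.2) = (6.2 - 2)/(0 - 2) × (6.2 - 4)/(0 - 4) × (6.2 - 6)/(0 - 6) × (6.2 - 8)/(0 - 8) = -0.008663
L_1(6.2) = (6.2 - 0)/(2 - 0) × (6.2 - 4)/(2 - 4) × (6.2 - 6)/(2 - 6) × (6.2 - 8)/(2 - 8) = 0.051150
L_2(6.2) = (6.2 - 0)/(4 - 0) × (6.2 - 2)/(4 - 2) × (6.2 - 6)/(4 - 6) × (6.2 - 8)/(4 - 8) = -0.146475
L_3(6.2) = (6.2 - 0)/(6 - 0) × (6.2 - 2)/(6 - 2) × (6.2 - 4)/(6 - 4) × (6.2 - 8)/(6 - 8) = 1.074150
L_4(6.2) = (6.2 - 0)/(8 - 0) × (6.2 - 2)/(8 - 2) × (6.2 - 4)/(8 - 4) × (6.2 - 6)/(8 - 6) = 0.029838

P(6.2) = 16×L_0(6.2) + 8×L_1(6.2) + 19×L_2(6.2) + 9×L_3(6.2) + (-9)×L_4(6.2)
P(6.2) = 6.886387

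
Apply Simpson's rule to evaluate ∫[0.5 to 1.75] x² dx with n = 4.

f(x) = x²
a = 0.5, b = 1.75, n = 4
h = (b - a)/n = 0.312500

Simpson's rule: (h/3)[f(x₀) + 4f(x₁) + 2f(x₂) + ... + f(xₙ)]

x_0 = 0.5000, f(x_0) = 0.250000, coefficient = 1
x_1 = 0.8125, f(x_1) = 0.660156, coefficient = 4
x_2 = 1.1250, f(x_2) = 1.265625, coefficient = 2
x_3 = 1.4375, f(x_3) = 2.066406, coefficient = 4
x_4 = 1.7500, f(x_4) = 3.062500, coefficient = 1

I ≈ (0.312500/3) × 16.750000 = 1.744792
Exact value: 1.744792
Error: 0.000000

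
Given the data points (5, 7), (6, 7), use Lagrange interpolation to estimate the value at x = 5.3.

Lagrange interpolation formula:
P(x) = Σ yᵢ × Lᵢ(x)
where Lᵢ(x) = Π_{j≠i} (x - xⱼ)/(xᵢ - xⱼ)

L_0(5.3) = (5.3 - 6)/(5 - 6) = 0.700000
L_1(5.3) = (5.3 - 5)/(6 - 5) = 0.300000

P(5.3) = 7×L_0(5.3) + 7×L_1(5.3)
P(5.3) = 7.000000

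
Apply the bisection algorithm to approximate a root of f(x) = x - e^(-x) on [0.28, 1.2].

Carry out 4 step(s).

f(x) = x - e^(-x)
Initial interval: [0.28, 1.2]

Iteration 1:
  c_1 = (0.280000 + 1.200000)/2 = 0.740000
  f(c_1) = f(0.740000) = 0.262886
  f(a) × f(c) < 0, new interval: [0.280000, 0.740000]
Iteration 2:
  c_2 = (0.280000 + 0.740000)/2 = 0.510000
  f(c_2) = f(0.510000) = -0.090496
  f(a) × f(c) ≥ 0, new interval: [0.510000, 0.740000]
Iteration 3:
  c_3 = (0.510000 + 0.740000)/2 = 0.625000
  f(c_3) = f(0.625000) = 0.089739
  f(a) × f(c) < 0, new interval: [0.510000, 0.625000]
Iteration 4:
  c_4 = (0.510000 + 0.625000)/2 = 0.567500
  f(c_4) = f(0.567500) = 0.000559
  f(a) × f(c) < 0, new interval: [0.510000, 0.567500]

After 4 iteration(s), the approximation is c_4 = 0.567500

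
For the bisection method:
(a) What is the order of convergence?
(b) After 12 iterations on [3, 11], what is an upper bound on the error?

(a) Bisection has linear (order 1) convergence; the error is halved each step.

(b) Error bound = (b-a)/2^n = (11 - 3)/2^{12}
    = 8/2^{12}

(a) 1 (linear); (b) error ≤ 1.95e-03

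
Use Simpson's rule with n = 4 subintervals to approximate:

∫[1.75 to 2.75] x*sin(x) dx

f(x) = x*sin(x)
a = 1.75, b = 2.75, n = 4
h = (b - a)/n = 0.250000

Simpson's rule: (h/3)[f(x₀) + 4f(x₁) + 2f(x₂) + ... + f(xₙ)]

x_0 = 1.7500, f(x_0) = 1.721975, coefficient = 1
x_1 = 2.0000, f(x_1) = 1.818595, coefficient = 4
x_2 = 2.2500, f(x_2) = 1.750665, coefficient = 2
x_3 = 2.5000, f(x_3) = 1.496180, coefficient = 4
x_4 = 2.7500, f(x_4) = 1.049568, coefficient = 1

I ≈ (0.250000/3) × 19.531973 = 1.627664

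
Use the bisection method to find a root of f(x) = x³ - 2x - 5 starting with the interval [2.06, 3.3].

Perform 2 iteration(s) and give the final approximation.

f(x) = x³ - 2x - 5
Initial interval: [2.06, 3.3]

Iteration 1:
  c_1 = (2.060000 + 3.300000)/2 = 2.680000
  f(c_1) = f(2.680000) = 8.888832
  f(a) × f(c) < 0, new interval: [2.060000, 2.680000]
Iteration 2:
  c_2 = (2.060000 + 2.680000)/2 = 2.370000
  f(c_2) = f(2.370000) = 3.572053
  f(a) × f(c) < 0, new interval: [2.060000, 2.370000]

After 2 iteration(s), the approximation is c_2 = 2.370000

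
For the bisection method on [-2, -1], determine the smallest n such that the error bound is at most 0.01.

We need (b-a)/2^n ≤ 0.01
(-1 - (-2))/2^n ≤ 0.01
1/2^n ≤ 0.01
2^n ≥ 100
n ≥ log₂(100) = 6.64
n ≥ 7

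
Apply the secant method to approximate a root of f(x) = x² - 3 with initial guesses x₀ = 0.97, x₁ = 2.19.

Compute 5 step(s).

f(x) = x² - 3
x₀ = 0.97, x₁ = 2.19

Secant formula: x_{n+1} = x_n - f(x_n)(x_n - x_{n-1})/(f(x_n) - f(x_{n-1}))

Iteration 1:
  f(0.970000) = -2.059100
  f(2.190000) = 1.796100
  x_2 = 2.190000 - 1.796100×(2.190000 - 0.970000)/(1.796100 - (-2.059100))
       = 1.621614
Iteration 2:
  f(2.190000) = 1.796100
  f(1.621614) = -0.370368
  x_3 = 1.621614 - (-0.370368)×(1.621614 - 2.190000)/(-0.370368 - 1.796100)
       = 1.718782
Iteration 3:
  f(1.621614) = -0.370368
  f(1.718782) = -0.045787
  x_4 = 1.718782 - (-0.045787)×(1.718782 - 1.621614)/(-0.045787 - (-0.370368))
       = 1.732489
Iteration 4:
  f(1.718782) = -0.045787
  f(1.732489) = 0.001520
  x_5 = 1.732489 - 0.001520×(1.732489 - 1.718782)/(0.001520 - (-0.045787))
       = 1.732049
Iteration 5:
  f(1.732489) = 0.001520
  f(1.732049) = -0.000006
  x_6 = 1.732049 - (-0.000006)×(1.732049 - 1.732489)/(-0.000006 - 0.001520)
       = 1.732051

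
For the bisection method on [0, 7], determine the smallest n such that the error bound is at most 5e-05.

We need (b-a)/2^n ≤ 5e-05
(7 - 0)/2^n ≤ 5e-05
7/2^n ≤ 5e-05
2^n ≥ 140000
n ≥ log₂(140000) = 17.10
n ≥ 18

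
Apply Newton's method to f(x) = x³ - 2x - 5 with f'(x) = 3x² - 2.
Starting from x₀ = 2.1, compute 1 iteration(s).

f(x) = x³ - 2x - 5
f'(x) = 3x² - 2
x₀ = 2.1

Newton-Raphson formula: x_{n+1} = x_n - f(x_n)/f'(x_n)

Iteration 1:
  f(2.100000) = 0.061000
  f'(2.100000) = 11.230000
  x_1 = 2.100000 - 0.061000/11.230000 = 2.094568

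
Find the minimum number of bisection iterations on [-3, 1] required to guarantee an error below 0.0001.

We need (b-a)/2^n ≤ 0.0001
(1 - (-3))/2^n ≤ 0.0001
4/2^n ≤ 0.0001
2^n ≥ 40000
n ≥ log₂(40000) = 15.29
n ≥ 16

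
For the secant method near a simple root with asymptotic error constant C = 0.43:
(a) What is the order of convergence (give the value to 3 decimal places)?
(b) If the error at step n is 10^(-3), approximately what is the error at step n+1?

(a) Secant method has superlinear convergence with order φ = (1+√5)/2 ≈ 1.618.
    This means |e_{n+1}| ≈ C|e_n|^1.618.

(b) With |e_n| = 10^(-3) and C = 0.43:
    |e_{n+1}| ≈ 0.43 × (10^(-3))^1.618 = 0.43 × 10^(-4.85)

(a) ≈ 1.618 (golden ratio); (b) |e_{n+1}| ≈ 6.017e-06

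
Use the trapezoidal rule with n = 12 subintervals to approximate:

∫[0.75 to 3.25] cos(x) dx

f(x) = cos(x)
a = 0.75, b = 3.25, n = 12
h = (b - a)/n = 0.208333

Trapezoidal rule: (h/2)[f(x₀) + 2f(x₁) + 2f(x₂) + ... + f(xₙ)]

x_0 = 0.7500, f(x_0) = 0.731689, coefficient = 1
x_1 = 0.9583, f(x_1) = 0.574885, coefficient = 2
x_2 = 1.1667, f(x_2) = 0.393219, coefficient = 2
x_3 = 1.3750, f(x_3) = 0.194548, coefficient = 2
x_4 = 1.5833, f(x_4) = -0.012537, coefficient = 2
x_5 = 1.7917, f(x_5) = -0.219079, coefficient = 2
x_6 = 2.0000, f(x_6) = -0.416147, coefficient = 2
x_7 = 2.2083, f(x_7) = -0.595218, coefficient = 2
x_8 = 2.4167, f(x_8) = -0.748549, coefficient = 2
x_9 = 2.6250, f(x_9) = -0.869507, coefficient = 2
x_10 = 2.8333, f(x_10) = -0.952863, coefficient = 2
x_11 = 3.0417, f(x_11) = -0.995012, coefficient = 2
x_12 = 3.2500, f(x_12) = -0.994130, coefficient = 1

I ≈ (0.208333/2) × -7.554961 = -0.786975
Exact value: -0.789834
Error: 0.002859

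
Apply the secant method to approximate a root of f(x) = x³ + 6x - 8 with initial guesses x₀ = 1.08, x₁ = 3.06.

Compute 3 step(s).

f(x) = x³ + 6x - 8
x₀ = 1.08, x₁ = 3.06

Secant formula: x_{n+1} = x_n - f(x_n)(x_n - x_{n-1})/(f(x_n) - f(x_{n-1}))

Iteration 1:
  f(1.080000) = -0.260288
  f(3.060000) = 39.012616
  x_2 = 3.060000 - 39.012616×(3.060000 - 1.080000)/(39.012616 - (-0.260288))
       = 1.093123
Iteration 2:
  f(3.060000) = 39.012616
  f(1.093123) = -0.135072
  x_3 = 1.093123 - (-0.135072)×(1.093123 - 3.060000)/(-0.135072 - 39.012616)
       = 1.099909
Iteration 3:
  f(1.093123) = -0.135072
  f(1.099909) = -0.069875
  x_4 = 1.099909 - (-0.069875)×(1.099909 - 1.093123)/(-0.069875 - (-0.135072))
       = 1.107182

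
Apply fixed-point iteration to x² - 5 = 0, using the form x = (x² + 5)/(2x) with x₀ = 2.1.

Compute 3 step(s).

Equation: x² - 5 = 0
Fixed-point form: x = (x² + 5)/(2x)
x₀ = 2.1

x_1 = g(2.100000) = 2.240476
x_2 = g(2.240476) = 2.236072
x_3 = g(2.236072) = 2.236068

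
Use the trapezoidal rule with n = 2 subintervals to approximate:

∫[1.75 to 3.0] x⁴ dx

f(x) = x⁴
a = 1.75, b = 3.0, n = 2
h = (b - a)/n = 0.625000

Trapezoidal rule: (h/2)[f(x₀) + 2f(x₁) + 2f(x₂) + ... + f(xₙ)]

x_0 = 1.7500, f(x_0) = 9.378906, coefficient = 1
x_1 = 2.3750, f(x_1) = 31.816650, coefficient = 2
x_2 = 3.0000, f(x_2) = 81.000000, coefficient = 1

I ≈ (0.625000/2) × 154.012207 = 48.128815
Exact value: 45.317383
Error: 2.811432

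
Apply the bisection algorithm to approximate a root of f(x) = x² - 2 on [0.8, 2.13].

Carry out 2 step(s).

f(x) = x² - 2
Initial interval: [0.8, 2.13]

Iteration 1:
  c_1 = (0.800000 + 2.130000)/2 = 1.465000
  f(c_1) = f(1.465000) = 0.146225
  f(a) × f(c) < 0, new interval: [0.800000, 1.465000]
Iteration 2:
  c_2 = (0.800000 + 1.465000)/2 = 1.132500
  f(c_2) = f(1.132500) = -0.717444
  f(a) × f(c) ≥ 0, new interval: [1.132500, 1.465000]

After 2 iteration(s), the approximation is c_2 = 1.132500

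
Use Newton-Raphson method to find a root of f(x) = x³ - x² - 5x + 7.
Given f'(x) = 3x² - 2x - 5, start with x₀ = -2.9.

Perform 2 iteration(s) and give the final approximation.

f(x) = x³ - x² - 5x + 7
f'(x) = 3x² - 2x - 5
x₀ = -2.9

Newton-Raphson formula: x_{n+1} = x_n - f(x_n)/f'(x_n)

Iteration 1:
  f(-2.900000) = -11.299000
  f'(-2.900000) = 26.030000
  x_1 = -2.900000 - (-11.299000)/26.030000 = -2.465924
Iteration 2:
  f(-2.465924) = -1.745904
  f'(-2.465924) = 18.174190
  x_2 = -2.465924 - (-1.745904)/18.174190 = -2.369859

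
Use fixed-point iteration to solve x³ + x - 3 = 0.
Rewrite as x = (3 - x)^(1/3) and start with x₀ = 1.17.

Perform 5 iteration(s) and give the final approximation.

Equation: x³ + x - 3 = 0
Fixed-point form: x = (3 - x)^(1/3)
x₀ = 1.17

x_1 = g(1.170000) = 1.223161
x_2 = g(1.223161) = 1.211200
x_3 = g(1.211200) = 1.213912
x_4 = g(1.213912) = 1.213298
x_5 = g(1.213298) = 1.213437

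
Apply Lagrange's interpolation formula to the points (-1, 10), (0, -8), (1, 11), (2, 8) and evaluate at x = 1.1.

Lagrange interpolation formula:
P(x) = Σ yᵢ × Lᵢ(x)
where Lᵢ(x) = Π_{j≠i} (x - xⱼ)/(xᵢ - xⱼ)

L_0(1.1) = (1.1 - 0)/(-1 - 0) × (1.1 - 1)/(-1 - 1) × (1.1 - 2)/(-1 - 2) = 0.016500
L_1(1.1) = (1.1 - (-1))/(0 - (-1)) × (1.1 - 1)/(0 - 1) × (1.1 - 2)/(0 - 2) = -0.094500
L_2(1.1) = (1.1 - (-1))/(1 - (-1)) × (1.1 - 0)/(1 - 0) × (1.1 - 2)/(1 - 2) = 1.039500
L_3(1.1) = (1.1 - (-1))/(2 - (-1)) × (1.1 - 0)/(2 - 0) × (1.1 - 1)/(2 - 1) = 0.038500

P(1.1) = 10×L_0(1.1) + (-8)×L_1(1.1) + 11×L_2(1.1) + 8×L_3(1.1)
P(1.1) = 12.663500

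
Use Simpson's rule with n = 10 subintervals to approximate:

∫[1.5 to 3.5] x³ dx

f(x) = x³
a = 1.5, b = 3.5, n = 10
h = (b - a)/n = 0.200000

Simpson's rule: (h/3)[f(x₀) + 4f(x₁) + 2f(x₂) + ... + f(xₙ)]

x_0 = 1.5000, f(x_0) = 3.375000, coefficient = 1
x_1 = 1.7000, f(x_1) = 4.913000, coefficient = 4
x_2 = 1.9000, f(x_2) = 6.859000, coefficient = 2
x_3 = 2.1000, f(x_3) = 9.261000, coefficient = 4
x_4 = 2.3000, f(x_4) = 12.167000, coefficient = 2
x_5 = 2.5000, f(x_5) = 15.625000, coefficient = 4
x_6 = 2.7000, f(x_6) = 19.683000, coefficient = 2
x_7 = 2.9000, f(x_7) = 24.389000, coefficient = 4
x_8 = 3.1000, f(x_8) = 29.791000, coefficient = 2
x_9 = 3.3000, f(x_9) = 35.937000, coefficient = 4
x_10 = 3.5000, f(x_10) = 42.875000, coefficient = 1

I ≈ (0.200000/3) × 543.750000 = 36.250000
Exact value: 36.250000
Error: 0.000000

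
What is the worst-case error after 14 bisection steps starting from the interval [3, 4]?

Bisection error bound: |error| ≤ (b-a)/2^n
|error| ≤ (4 - 3)/2^14 = 1/2^14
|error| ≤ 0.0000610352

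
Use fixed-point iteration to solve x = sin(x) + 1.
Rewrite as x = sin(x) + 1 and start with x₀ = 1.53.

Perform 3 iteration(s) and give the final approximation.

Equation: x = sin(x) + 1
Fixed-point form: x = sin(x) + 1
x₀ = 1.53

x_1 = g(1.530000) = 1.999168
x_2 = g(1.999168) = 1.909643
x_3 = g(1.909643) = 1.943139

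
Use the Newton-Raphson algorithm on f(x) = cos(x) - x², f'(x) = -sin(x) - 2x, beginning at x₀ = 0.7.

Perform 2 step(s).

f(x) = cos(x) - x²
f'(x) = -sin(x) - 2x
x₀ = 0.7

Newton-Raphson formula: x_{n+1} = x_n - f(x_n)/f'(x_n)

Iteration 1:
  f(0.700000) = 0.274842
  f'(0.700000) = -2.044218
  x_1 = 0.700000 - 0.274842/(-2.044218) = 0.834449
Iteration 2:
  f(0.834449) = -0.024718
  f'(0.834449) = -2.409823
  x_2 = 0.834449 - (-0.024718)/(-2.409823) = 0.824191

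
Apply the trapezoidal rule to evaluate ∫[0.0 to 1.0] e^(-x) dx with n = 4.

f(x) = e^(-x)
a = 0.0, b = 1.0, n = 4
h = (b - a)/n = 0.250000

Trapezoidal rule: (h/2)[f(x₀) + 2f(x₁) + 2f(x₂) + ... + f(xₙ)]

x_0 = 0.0000, f(x_0) = 1.000000, coefficient = 1
x_1 = 0.2500, f(x_1) = 0.778801, coefficient = 2
x_2 = 0.5000, f(x_2) = 0.606531, coefficient = 2
x_3 = 0.7500, f(x_3) = 0.472367, coefficient = 2
x_4 = 1.0000, f(x_4) = 0.367879, coefficient = 1

I ≈ (0.250000/2) × 5.083275 = 0.635409
Exact value: 0.632121
Error: 0.003289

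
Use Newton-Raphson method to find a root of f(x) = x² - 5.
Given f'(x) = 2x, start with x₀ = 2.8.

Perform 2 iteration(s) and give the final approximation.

f(x) = x² - 5
f'(x) = 2x
x₀ = 2.8

Newton-Raphson formula: x_{n+1} = x_n - f(x_n)/f'(x_n)

Iteration 1:
  f(2.800000) = 2.840000
  f'(2.800000) = 5.600000
  x_1 = 2.800000 - 2.840000/5.600000 = 2.292857
Iteration 2:
  f(2.292857) = 0.257194
  f'(2.292857) = 4.585714
  x_2 = 2.292857 - 0.257194/4.585714 = 2.236771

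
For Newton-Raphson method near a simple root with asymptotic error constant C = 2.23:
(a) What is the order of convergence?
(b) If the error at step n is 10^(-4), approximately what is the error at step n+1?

(a) Newton-Raphson has quadratic (order 2) convergence near simple roots.
    This means |e_{n+1}| ≈ C|e_n|².

(b) With |e_n| = 10^(-4) and C = 2.23:
    |e_{n+1}| ≈ 2.23 × (10^(-4))² = 2.23 × 10^(-8)

(a) 2 (quadratic); (b) |e_{n+1}| ≈ 2.230e-08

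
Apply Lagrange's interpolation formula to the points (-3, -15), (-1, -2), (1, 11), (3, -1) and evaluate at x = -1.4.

Lagrange interpolation formula:
P(x) = Σ yᵢ × Lᵢ(x)
where Lᵢ(x) = Π_{j≠i} (x - xⱼ)/(xᵢ - xⱼ)

L_0(-1.4) = (-1.4 - (-1))/(-3 - (-1)) × (-1.4 - 1)/(-3 - 1) × (-1.4 - 3)/(-3 - 3) = 0.088000
L_1(-1.4) = (-1.4 - (-3))/(-1 - (-3)) × (-1.4 - 1)/(-1 - 1) × (-1.4 - 3)/(-1 - 3) = 1.056000
L_2(-1.4) = (-1.4 - (-3))/(1 - (-3)) × (-1.4 - (-1))/(1 - (-1)) × (-1.4 - 3)/(1 - 3) = -0.176000
L_3(-1.4) = (-1.4 - (-3))/(3 - (-3)) × (-1.4 - (-1))/(3 - (-1)) × (-1.4 - 1)/(3 - 1) = 0.032000

P(-1.4) = (-15)×L_0(-1.4) + (-2)×L_1(-1.4) + 11×L_2(-1.4) + (-1)×L_3(-1.4)
P(-1.4) = -5.400000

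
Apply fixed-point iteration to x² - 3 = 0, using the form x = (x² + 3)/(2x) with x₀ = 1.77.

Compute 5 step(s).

Equation: x² - 3 = 0
Fixed-point form: x = (x² + 3)/(2x)
x₀ = 1.77

x_1 = g(1.770000) = 1.732458
x_2 = g(1.732458) = 1.732051
x_3 = g(1.732051) = 1.732051
x_4 = g(1.732051) = 1.732051
x_5 = g(1.732051) = 1.732051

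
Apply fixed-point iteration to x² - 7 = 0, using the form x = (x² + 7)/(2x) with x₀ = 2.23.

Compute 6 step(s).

Equation: x² - 7 = 0
Fixed-point form: x = (x² + 7)/(2x)
x₀ = 2.23

x_1 = g(2.230000) = 2.684507
x_2 = g(2.684507) = 2.646031
x_3 = g(2.646031) = 2.645751
x_4 = g(2.645751) = 2.645751
x_5 = g(2.645751) = 2.645751
x_6 = g(2.645751) = 2.645751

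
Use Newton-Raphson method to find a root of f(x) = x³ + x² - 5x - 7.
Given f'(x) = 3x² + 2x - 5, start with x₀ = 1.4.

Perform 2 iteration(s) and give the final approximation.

f(x) = x³ + x² - 5x - 7
f'(x) = 3x² + 2x - 5
x₀ = 1.4

Newton-Raphson formula: x_{n+1} = x_n - f(x_n)/f'(x_n)

Iteration 1:
  f(1.400000) = -9.296000
  f'(1.400000) = 3.680000
  x_1 = 1.400000 - (-9.296000)/3.680000 = 3.926087
Iteration 2:
  f(3.926087) = 49.301052
  f'(3.926087) = 49.094650
  x_2 = 3.926087 - 49.301052/49.094650 = 2.921883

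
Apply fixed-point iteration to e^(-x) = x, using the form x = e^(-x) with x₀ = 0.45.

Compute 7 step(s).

Equation: e^(-x) = x
Fixed-point form: x = e^(-x)
x₀ = 0.45

x_1 = g(0.450000) = 0.637628
x_2 = g(0.637628) = 0.528545
x_3 = g(0.528545) = 0.589462
x_4 = g(0.589462) = 0.554625
x_5 = g(0.554625) = 0.574287
x_6 = g(0.574287) = 0.563106
x_7 = g(0.563106) = 0.569438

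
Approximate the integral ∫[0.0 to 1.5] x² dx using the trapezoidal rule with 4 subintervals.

f(x) = x²
a = 0.0, b = 1.5, n = 4
h = (b - a)/n = 0.375000

Trapezoidal rule: (h/2)[f(x₀) + 2f(x₁) + 2f(x₂) + ... + f(xₙ)]

x_0 = 0.0000, f(x_0) = 0.000000, coefficient = 1
x_1 = 0.3750, f(x_1) = 0.140625, coefficient = 2
x_2 = 0.7500, f(x_2) = 0.562500, coefficient = 2
x_3 = 1.1250, f(x_3) = 1.265625, coefficient = 2
x_4 = 1.5000, f(x_4) = 2.250000, coefficient = 1

I ≈ (0.375000/2) × 6.187500 = 1.160156
Exact value: 1.125000
Error: 0.035156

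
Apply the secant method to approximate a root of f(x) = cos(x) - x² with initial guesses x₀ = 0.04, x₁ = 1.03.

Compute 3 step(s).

f(x) = cos(x) - x²
x₀ = 0.04, x₁ = 1.03

Secant formula: x_{n+1} = x_n - f(x_n)(x_n - x_{n-1})/(f(x_n) - f(x_{n-1}))

Iteration 1:
  f(0.040000) = 0.997600
  f(1.030000) = -0.546081
  x_2 = 1.030000 - (-0.546081)×(1.030000 - 0.040000)/(-0.546081 - 0.997600)
       = 0.679785
Iteration 2:
  f(1.030000) = -0.546081
  f(0.679785) = 0.315600
  x_3 = 0.679785 - 0.315600×(0.679785 - 1.030000)/(0.315600 - (-0.546081))
       = 0.808055
Iteration 3:
  f(0.679785) = 0.315600
  f(0.808055) = 0.037953
  x_4 = 0.808055 - 0.037953×(0.808055 - 0.679785)/(0.037953 - 0.315600)
       = 0.825589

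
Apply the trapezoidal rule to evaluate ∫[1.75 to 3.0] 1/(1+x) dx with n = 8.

f(x) = 1/(1+x)
a = 1.75, b = 3.0, n = 8
h = (b - a)/n = 0.156250

Trapezoidal rule: (h/2)[f(x₀) + 2f(x₁) + 2f(x₂) + ... + f(xₙ)]

x_0 = 1.7500, f(x_0) = 0.363636, coefficient = 1
x_1 = 1.9062, f(x_1) = 0.344086, coefficient = 2
x_2 = 2.0625, f(x_2) = 0.326531, coefficient = 2
x_3 = 2.2188, f(x_3) = 0.310680, coefficient = 2
x_4 = 2.3750, f(x_4) = 0.296296, coefficient = 2
x_5 = 2.5312, f(x_5) = 0.283186, coefficient = 2
x_6 = 2.6875, f(x_6) = 0.271186, coefficient = 2
x_7 = 2.8438, f(x_7) = 0.260163, coefficient = 2
x_8 = 3.0000, f(x_8) = 0.250000, coefficient = 1

I ≈ (0.156250/2) × 4.797891 = 0.374835
Exact value: 0.374693
Error: 0.000142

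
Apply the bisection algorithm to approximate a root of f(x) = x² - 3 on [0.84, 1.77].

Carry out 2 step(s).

f(x) = x² - 3
Initial interval: [0.84, 1.77]

Iteration 1:
  c_1 = (0.840000 + 1.770000)/2 = 1.305000
  f(c_1) = f(1.305000) = -1.296975
  f(a) × f(c) ≥ 0, new interval: [1.305000, 1.770000]
Iteration 2:
  c_2 = (1.305000 + 1.770000)/2 = 1.537500
  f(c_2) = f(1.537500) = -0.636094
  f(a) × f(c) ≥ 0, new interval: [1.537500, 1.770000]

After 2 iteration(s), the approximation is c_2 = 1.537500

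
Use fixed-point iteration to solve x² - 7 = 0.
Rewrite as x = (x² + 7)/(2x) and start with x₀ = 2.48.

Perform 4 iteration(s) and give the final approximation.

Equation: x² - 7 = 0
Fixed-point form: x = (x² + 7)/(2x)
x₀ = 2.48

x_1 = g(2.480000) = 2.651290
x_2 = g(2.651290) = 2.645757
x_3 = g(2.645757) = 2.645751
x_4 = g(2.645751) = 2.645751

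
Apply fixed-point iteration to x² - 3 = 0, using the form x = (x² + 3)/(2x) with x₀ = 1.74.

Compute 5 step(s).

Equation: x² - 3 = 0
Fixed-point form: x = (x² + 3)/(2x)
x₀ = 1.74

x_1 = g(1.740000) = 1.732069
x_2 = g(1.732069) = 1.732051
x_3 = g(1.732051) = 1.732051
x_4 = g(1.732051) = 1.732051
x_5 = g(1.732051) = 1.732051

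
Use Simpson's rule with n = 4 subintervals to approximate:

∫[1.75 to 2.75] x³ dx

f(x) = x³
a = 1.75, b = 2.75, n = 4
h = (b - a)/n = 0.250000

Simpson's rule: (h/3)[f(x₀) + 4f(x₁) + 2f(x₂) + ... + f(xₙ)]

x_0 = 1.7500, f(x_0) = 5.359375, coefficient = 1
x_1 = 2.0000, f(x_1) = 8.000000, coefficient = 4
x_2 = 2.2500, f(x_2) = 11.390625, coefficient = 2
x_3 = 2.5000, f(x_3) = 15.625000, coefficient = 4
x_4 = 2.7500, f(x_4) = 20.796875, coefficient = 1

I ≈ (0.250000/3) × 143.437500 = 11.953125
Exact value: 11.953125
Error: 0.000000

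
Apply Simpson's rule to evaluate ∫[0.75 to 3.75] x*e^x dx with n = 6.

f(x) = x*e^x
a = 0.75, b = 3.75, n = 6
h = (b - a)/n = 0.500000

Simpson's rule: (h/3)[f(x₀) + 4f(x₁) + 2f(x₂) + ... + f(xₙ)]

x_0 = 0.7500, f(x_0) = 1.587750, coefficient = 1
x_1 = 1.2500, f(x_1) = 4.362929, coefficient = 4
x_2 = 1.7500, f(x_2) = 10.070555, coefficient = 2
x_3 = 2.2500, f(x_3) = 21.347406, coefficient = 4
x_4 = 2.7500, f(x_4) = 43.017238, coefficient = 2
x_5 = 3.2500, f(x_5) = 83.818605, coefficient = 4
x_6 = 3.7500, f(x_6) = 159.454058, coefficient = 1

I ≈ (0.500000/3) × 705.333148 = 117.555525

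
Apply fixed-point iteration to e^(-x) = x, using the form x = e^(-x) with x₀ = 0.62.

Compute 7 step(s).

Equation: e^(-x) = x
Fixed-point form: x = e^(-x)
x₀ = 0.62

x_1 = g(0.620000) = 0.537944
x_2 = g(0.537944) = 0.583947
x_3 = g(0.583947) = 0.557693
x_4 = g(0.557693) = 0.572529
x_5 = g(0.572529) = 0.564097
x_6 = g(0.564097) = 0.568873
x_7 = g(0.568873) = 0.566163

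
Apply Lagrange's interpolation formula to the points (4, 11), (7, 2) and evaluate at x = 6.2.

Lagrange interpolation formula:
P(x) = Σ yᵢ × Lᵢ(x)
where Lᵢ(x) = Π_{j≠i} (x - xⱼ)/(xᵢ - xⱼ)

L_0(6.2) = (6.2 - 7)/(4 - 7) = 0.266667
L_1(6.2) = (6.2 - 4)/(7 - 4) = 0.733333

P(6.2) = 11×L_0(6.2) + 2×L_1(6.2)
P(6.2) = 4.400000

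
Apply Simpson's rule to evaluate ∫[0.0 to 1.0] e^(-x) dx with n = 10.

f(x) = e^(-x)
a = 0.0, b = 1.0, n = 10
h = (b - a)/n = 0.100000

Simpson's rule: (h/3)[f(x₀) + 4f(x₁) + 2f(x₂) + ... + f(xₙ)]

x_0 = 0.0000, f(x_0) = 1.000000, coefficient = 1
x_1 = 0.1000, f(x_1) = 0.904837, coefficient = 4
x_2 = 0.2000, f(x_2) = 0.818731, coefficient = 2
x_3 = 0.3000, f(x_3) = 0.740818, coefficient = 4
x_4 = 0.4000, f(x_4) = 0.670320, coefficient = 2
x_5 = 0.5000, f(x_5) = 0.606531, coefficient = 4
x_6 = 0.6000, f(x_6) = 0.548812, coefficient = 2
x_7 = 0.7000, f(x_7) = 0.496585, coefficient = 4
x_8 = 0.8000, f(x_8) = 0.449329, coefficient = 2
x_9 = 0.9000, f(x_9) = 0.406570, coefficient = 4
x_10 = 1.0000, f(x_10) = 0.367879, coefficient = 1

I ≈ (0.100000/3) × 18.963627 = 0.632121
Exact value: 0.632121
Error: 0.000000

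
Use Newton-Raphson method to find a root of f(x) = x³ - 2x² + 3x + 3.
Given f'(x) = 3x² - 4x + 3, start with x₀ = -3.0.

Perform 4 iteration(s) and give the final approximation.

f(x) = x³ - 2x² + 3x + 3
f'(x) = 3x² - 4x + 3
x₀ = -3.0

Newton-Raphson formula: x_{n+1} = x_n - f(x_n)/f'(x_n)

Iteration 1:
  f(-3.000000) = -51.000000
  f'(-3.000000) = 42.000000
  x_1 = -3.000000 - (-51.000000)/42.000000 = -1.785714
Iteration 2:
  f(-1.785714) = -14.428936
  f'(-1.785714) = 19.709184
  x_2 = -1.785714 - (-14.428936)/19.709184 = -1.053622
Iteration 3:
  f(-1.053622) = -3.550754
  f'(-1.053622) = 10.544849
  x_3 = -1.053622 - (-3.550754)/10.544849 = -0.716894
Iteration 4:
  f(-0.716894) = -0.546991
  f'(-0.716894) = 7.409383
  x_4 = -0.716894 - (-0.546991)/7.409383 = -0.643069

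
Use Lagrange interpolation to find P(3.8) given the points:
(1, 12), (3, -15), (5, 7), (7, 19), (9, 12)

Lagrange interpolation formula:
P(x) = Σ yᵢ × Lᵢ(x)
where Lᵢ(x) = Π_{j≠i} (x - xⱼ)/(xᵢ - xⱼ)

L_0(3.8) = (3.8 - 3)/(1 - 3) × (3.8 - 5)/(1 - 5) × (3.8 - 7)/(1 - 7) × (3.8 - 9)/(1 - 9) = -0.041600
L_1(3.8) = (3.8 - 1)/(3 - 1) × (3.8 - 5)/(3 - 5) × (3.8 - 7)/(3 - 7) × (3.8 - 9)/(3 - 9) = 0.582400
L_2(3.8) = (3.8 - 1)/(5 - 1) × (3.8 - 3)/(5 - 3) × (3.8 - 7)/(5 - 7) × (3.8 - 9)/(5 - 9) = 0.582400
L_3(3.8) = (3.8 - 1)/(7 - 1) × (3.8 - 3)/(7 - 3) × (3.8 - 5)/(7 - 5) × (3.8 - 9)/(7 - 9) = -0.145600
L_4(3.8) = (3.8 - 1)/(9 - 1) × (3.8 - 3)/(9 - 3) × (3.8 - 5)/(9 - 5) × (3.8 - 7)/(9 - 7) = 0.022400

P(3.8) = 12×L_0(3.8) + (-15)×L_1(3.8) + 7×L_2(3.8) + 19×L_3(3.8) + 12×L_4(3.8)
P(3.8) = -7.656000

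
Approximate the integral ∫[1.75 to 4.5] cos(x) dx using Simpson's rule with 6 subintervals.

f(x) = cos(x)
a = 1.75, b = 4.5, n = 6
h = (b - a)/n = 0.458333

Simpson's rule: (h/3)[f(x₀) + 4f(x₁) + 2f(x₂) + ... + f(xₙ)]

x_0 = 1.7500, f(x_0) = -0.178246, coefficient = 1
x_1 = 2.2083, f(x_1) = -0.595218, coefficient = 4
x_2 = 2.6667, f(x_2) = -0.889327, coefficient = 2
x_3 = 3.1250, f(x_3) = -0.999862, coefficient = 4
x_4 = 3.5833, f(x_4) = -0.904009, coefficient = 2
x_5 = 4.0417, f(x_5) = -0.621552, coefficient = 4
x_6 = 4.5000, f(x_6) = -0.210796, coefficient = 1

I ≈ (0.458333/3) × -12.842242 = -1.962009
Exact value: -1.961516
Error: 0.000493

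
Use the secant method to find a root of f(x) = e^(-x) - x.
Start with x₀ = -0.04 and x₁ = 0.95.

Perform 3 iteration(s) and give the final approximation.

f(x) = e^(-x) - x
x₀ = -0.04, x₁ = 0.95

Secant formula: x_{n+1} = x_n - f(x_n)(x_n - x_{n-1})/(f(x_n) - f(x_{n-1}))

Iteration 1:
  f(-0.040000) = 1.080811
  f(0.950000) = -0.563259
  x_2 = 0.950000 - (-0.563259)×(0.950000 - (-0.040000))/(-0.563259 - 1.080811)
       = 0.610826
Iteration 2:
  f(0.950000) = -0.563259
  f(0.610826) = -0.067923
  x_3 = 0.610826 - (-0.067923)×(0.610826 - 0.950000)/(-0.067923 - (-0.563259))
       = 0.564316
Iteration 3:
  f(0.610826) = -0.067923
  f(0.564316) = 0.004433
  x_4 = 0.564316 - 0.004433×(0.564316 - 0.610826)/(0.004433 - (-0.067923))
       = 0.567165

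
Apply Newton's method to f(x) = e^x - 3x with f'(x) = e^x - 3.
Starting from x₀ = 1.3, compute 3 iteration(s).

f(x) = e^x - 3x
f'(x) = e^x - 3
x₀ = 1.3

Newton-Raphson formula: x_{n+1} = x_n - f(x_n)/f'(x_n)

Iteration 1:
  f(1.300000) = -0.230703
  f'(1.300000) = 0.669297
  x_1 = 1.300000 - (-0.230703)/0.669297 = 1.644695
Iteration 2:
  f(1.644695) = 0.245345
  f'(1.644695) = 2.179431
  x_2 = 1.644695 - 0.245345/2.179431 = 1.532122
Iteration 3:
  f(1.532122) = 0.031621
  f'(1.532122) = 1.627987
  x_3 = 1.532122 - 0.031621/1.627987 = 1.512699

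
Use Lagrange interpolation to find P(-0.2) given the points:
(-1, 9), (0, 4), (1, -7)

Lagrange interpolation formula:
P(x) = Σ yᵢ × Lᵢ(x)
where Lᵢ(x) = Π_{j≠i} (x - xⱼ)/(xᵢ - xⱼ)

L_0(-0.2) = (-0.2 - 0)/(-1 - 0) × (-0.2 - 1)/(-1 - 1) = 0.120000
L_1(-0.2) = (-0.2 - (-1))/(0 - (-1)) × (-0.2 - 1)/(0 - 1) = 0.960000
L_2(-0.2) = (-0.2 - (-1))/(1 - (-1)) × (-0.2 - 0)/(1 - 0) = -0.080000

P(-0.2) = 9×L_0(-0.2) + 4×L_1(-0.2) + (-7)×L_2(-0.2)
P(-0.2) = 5.480000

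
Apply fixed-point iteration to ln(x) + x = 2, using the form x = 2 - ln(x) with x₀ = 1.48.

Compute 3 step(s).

Equation: ln(x) + x = 2
Fixed-point form: x = 2 - ln(x)
x₀ = 1.48

x_1 = g(1.480000) = 1.607958
x_2 = g(1.607958) = 1.525035
x_3 = g(1.525035) = 1.577983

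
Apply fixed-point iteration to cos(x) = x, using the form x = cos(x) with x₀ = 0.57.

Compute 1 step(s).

Equation: cos(x) = x
Fixed-point form: x = cos(x)
x₀ = 0.57

x_1 = g(0.570000) = 0.841901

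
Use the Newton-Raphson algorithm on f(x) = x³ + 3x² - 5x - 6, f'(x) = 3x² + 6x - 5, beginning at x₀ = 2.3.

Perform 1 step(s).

f(x) = x³ + 3x² - 5x - 6
f'(x) = 3x² + 6x - 5
x₀ = 2.3

Newton-Raphson formula: x_{n+1} = x_n - f(x_n)/f'(x_n)

Iteration 1:
  f(2.300000) = 10.537000
  f'(2.300000) = 24.670000
  x_1 = 2.300000 - 10.537000/24.670000 = 1.872882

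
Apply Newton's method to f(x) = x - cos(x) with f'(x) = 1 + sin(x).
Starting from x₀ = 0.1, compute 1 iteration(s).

f(x) = x - cos(x)
f'(x) = 1 + sin(x)
x₀ = 0.1

Newton-Raphson formula: x_{n+1} = x_n - f(x_n)/f'(x_n)

Iteration 1:
  f(0.100000) = -0.895004
  f'(0.100000) = 1.099833
  x_1 = 0.100000 - (-0.895004)/1.099833 = 0.913763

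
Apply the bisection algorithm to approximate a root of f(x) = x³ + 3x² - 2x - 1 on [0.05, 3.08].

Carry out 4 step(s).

f(x) = x³ + 3x² - 2x - 1
Initial interval: [0.05, 3.08]

Iteration 1:
  c_1 = (0.050000 + 3.080000)/2 = 1.565000
  f(c_1) = f(1.565000) = 7.050712
  f(a) × f(c) < 0, new interval: [0.050000, 1.565000]
Iteration 2:
  c_2 = (0.050000 + 1.565000)/2 = 0.807500
  f(c_2) = f(0.807500) = -0.132296
  f(a) × f(c) ≥ 0, new interval: [0.807500, 1.565000]
Iteration 3:
  c_3 = (0.807500 + 1.565000)/2 = 1.186250
  f(c_3) = f(1.186250) = 2.518345
  f(a) × f(c) < 0, new interval: [0.807500, 1.186250]
Iteration 4:
  c_4 = (0.807500 + 1.186250)/2 = 0.996875
  f(c_4) = f(0.996875) = 0.978184
  f(a) × f(c) < 0, new interval: [0.807500, 0.996875]

After 4 iteration(s), the approximation is c_4 = 0.996875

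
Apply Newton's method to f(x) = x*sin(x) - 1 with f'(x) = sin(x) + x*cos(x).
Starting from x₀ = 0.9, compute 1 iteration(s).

f(x) = x*sin(x) - 1
f'(x) = sin(x) + x*cos(x)
x₀ = 0.9

Newton-Raphson formula: x_{n+1} = x_n - f(x_n)/f'(x_n)

Iteration 1:
  f(0.900000) = -0.295006
  f'(0.900000) = 1.342776
  x_1 = 0.900000 - (-0.295006)/1.342776 = 1.119698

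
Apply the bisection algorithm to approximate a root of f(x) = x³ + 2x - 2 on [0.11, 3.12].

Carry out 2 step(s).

f(x) = x³ + 2x - 2
Initial interval: [0.11, 3.12]

Iteration 1:
  c_1 = (0.110000 + 3.120000)/2 = 1.615000
  f(c_1) = f(1.615000) = 5.442283
  f(a) × f(c) < 0, new interval: [0.110000, 1.615000]
Iteration 2:
  c_2 = (0.110000 + 1.615000)/2 = 0.862500
  f(c_2) = f(0.862500) = 0.366619
  f(a) × f(c) < 0, new interval: [0.110000, 0.862500]

After 2 iteration(s), the approximation is c_2 = 0.862500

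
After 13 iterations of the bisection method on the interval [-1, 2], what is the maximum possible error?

Bisection error bound: |error| ≤ (b-a)/2^n
|error| ≤ (2 - (-1))/2^13 = 3/2^13
|error| ≤ 0.0003662109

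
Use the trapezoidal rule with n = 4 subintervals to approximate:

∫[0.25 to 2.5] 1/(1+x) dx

f(x) = 1/(1+x)
a = 0.25, b = 2.5, n = 4
h = (b - a)/n = 0.562500

Trapezoidal rule: (h/2)[f(x₀) + 2f(x₁) + 2f(x₂) + ... + f(xₙ)]

x_0 = 0.2500, f(x_0) = 0.800000, coefficient = 1
x_1 = 0.8125, f(x_1) = 0.551724, coefficient = 2
x_2 = 1.3750, f(x_2) = 0.421053, coefficient = 2
x_3 = 1.9375, f(x_3) = 0.340426, coefficient = 2
x_4 = 2.5000, f(x_4) = 0.285714, coefficient = 1

I ≈ (0.562500/2) × 3.712119 = 1.044033
Exact value: 1.029619
Error: 0.014414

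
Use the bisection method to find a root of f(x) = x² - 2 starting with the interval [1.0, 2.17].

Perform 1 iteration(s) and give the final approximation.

f(x) = x² - 2
Initial interval: [1.0, 2.17]

Iteration 1:
  c_1 = (1.000000 + 2.170000)/2 = 1.585000
  f(c_1) = f(1.585000) = 0.512225
  f(a) × f(c) < 0, new interval: [1.000000, 1.585000]

After 1 iteration(s), the approximation is c_1 = 1.585000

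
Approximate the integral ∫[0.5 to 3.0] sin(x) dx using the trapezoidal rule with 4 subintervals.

f(x) = sin(x)
a = 0.5, b = 3.0, n = 4
h = (b - a)/n = 0.625000

Trapezoidal rule: (h/2)[f(x₀) + 2f(x₁) + 2f(x₂) + ... + f(xₙ)]

x_0 = 0.5000, f(x_0) = 0.479426, coefficient = 1
x_1 = 1.1250, f(x_1) = 0.902268, coefficient = 2
x_2 = 1.7500, f(x_2) = 0.983986, coefficient = 2
x_3 = 2.3750, f(x_3) = 0.693685, coefficient = 2
x_4 = 3.0000, f(x_4) = 0.141120, coefficient = 1

I ≈ (0.625000/2) × 5.780423 = 1.806382
Exact value: 1.867575
Error: 0.061193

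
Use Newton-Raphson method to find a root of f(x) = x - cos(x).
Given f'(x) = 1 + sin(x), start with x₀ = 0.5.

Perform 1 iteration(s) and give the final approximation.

f(x) = x - cos(x)
f'(x) = 1 + sin(x)
x₀ = 0.5

Newton-Raphson formula: x_{n+1} = x_n - f(x_n)/f'(x_n)

Iteration 1:
  f(0.500000) = -0.377583
  f'(0.500000) = 1.479426
  x_1 = 0.500000 - (-0.377583)/1.479426 = 0.755222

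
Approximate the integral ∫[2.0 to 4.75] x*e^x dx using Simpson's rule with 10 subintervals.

f(x) = x*e^x
a = 2.0, b = 4.75, n = 10
h = (b - a)/n = 0.275000

Simpson's rule: (h/3)[f(x₀) + 4f(x₁) + 2f(x₂) + ... + f(xₙ)]

x_0 = 2.0000, f(x_0) = 14.778112, coefficient = 1
x_1 = 2.2750, f(x_1) = 22.131016, coefficient = 4
x_2 = 2.5500, f(x_2) = 32.658115, coefficient = 2
x_3 = 2.8250, f(x_3) = 47.632170, coefficient = 4
x_4 = 3.1000, f(x_4) = 68.813649, coefficient = 2
x_5 = 3.3750, f(x_5) = 98.631958, coefficient = 4
x_6 = 3.6500, f(x_6) = 140.432531, coefficient = 2
x_7 = 3.9250, f(x_7) = 198.813331, coefficient = 4
x_8 = 4.2000, f(x_8) = 280.082590, coefficient = 2
x_9 = 4.4750, f(x_9) = 392.880837, coefficient = 4
x_10 = 4.7500, f(x_10) = 549.025352, coefficient = 1

I ≈ (0.275000/3) × 4648.134479 = 426.078994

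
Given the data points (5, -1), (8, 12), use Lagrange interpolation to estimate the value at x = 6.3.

Lagrange interpolation formula:
P(x) = Σ yᵢ × Lᵢ(x)
where Lᵢ(x) = Π_{j≠i} (x - xⱼ)/(xᵢ - xⱼ)

L_0(6.3) = (6.3 - 8)/(5 - 8) = 0.566667
L_1(6.3) = (6.3 - 5)/(8 - 5) = 0.433333

P(6.3) = (-1)×L_0(6.3) + 12×L_1(6.3)
P(6.3) = 4.633333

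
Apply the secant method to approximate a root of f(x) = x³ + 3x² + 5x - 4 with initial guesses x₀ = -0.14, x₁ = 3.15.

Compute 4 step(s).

f(x) = x³ + 3x² + 5x - 4
x₀ = -0.14, x₁ = 3.15

Secant formula: x_{n+1} = x_n - f(x_n)(x_n - x_{n-1})/(f(x_n) - f(x_{n-1}))

Iteration 1:
  f(-0.140000) = -4.643944
  f(3.150000) = 72.773375
  x_2 = 3.150000 - 72.773375×(3.150000 - (-0.140000))/(72.773375 - (-4.643944))
       = 0.057353
Iteration 2:
  f(3.150000) = 72.773375
  f(0.057353) = -3.703176
  x_3 = 0.057353 - (-3.703176)×(0.057353 - 3.150000)/(-3.703176 - 72.773375)
       = 0.207107
Iteration 3:
  f(0.057353) = -3.703176
  f(0.207107) = -2.826903
  x_4 = 0.207107 - (-2.826903)×(0.207107 - 0.057353)/(-2.826903 - (-3.703176))
       = 0.690219
Iteration 4:
  f(0.207107) = -2.826903
  f(0.690219) = 1.209124
  x_5 = 0.690219 - 1.209124×(0.690219 - 0.207107)/(1.209124 - (-2.826903))
       = 0.545487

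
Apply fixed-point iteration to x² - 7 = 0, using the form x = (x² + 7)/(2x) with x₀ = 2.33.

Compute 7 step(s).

Equation: x² - 7 = 0
Fixed-point form: x = (x² + 7)/(2x)
x₀ = 2.33

x_1 = g(2.330000) = 2.667146
x_2 = g(2.667146) = 2.645837
x_3 = g(2.645837) = 2.645751
x_4 = g(2.645751) = 2.645751
x_5 = g(2.645751) = 2.645751
x_6 = g(2.645751) = 2.645751
x_7 = g(2.645751) = 2.645751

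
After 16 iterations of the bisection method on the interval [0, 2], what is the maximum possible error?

Bisection error bound: |error| ≤ (b-a)/2^n
|error| ≤ (2 - 0)/2^16 = 2/2^16
|error| ≤ 0.0000305176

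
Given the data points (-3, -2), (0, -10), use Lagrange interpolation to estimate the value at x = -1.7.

Lagrange interpolation formula:
P(x) = Σ yᵢ × Lᵢ(x)
where Lᵢ(x) = Π_{j≠i} (x - xⱼ)/(xᵢ - xⱼ)

L_0(-1.7) = (-1.7 - 0)/(-3 - 0) = 0.566667
L_1(-1.7) = (-1.7 - (-3))/(0 - (-3)) = 0.433333

P(-1.7) = (-2)×L_0(-1.7) + (-10)×L_1(-1.7)
P(-1.7) = -5.466667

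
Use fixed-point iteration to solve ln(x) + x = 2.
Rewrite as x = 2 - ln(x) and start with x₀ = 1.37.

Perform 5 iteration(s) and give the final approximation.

Equation: ln(x) + x = 2
Fixed-point form: x = 2 - ln(x)
x₀ = 1.37

x_1 = g(1.370000) = 1.685189
x_2 = g(1.685189) = 1.478122
x_3 = g(1.478122) = 1.609228
x_4 = g(1.609228) = 1.524246
x_5 = g(1.524246) = 1.578500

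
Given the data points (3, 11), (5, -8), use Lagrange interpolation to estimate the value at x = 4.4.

Lagrange interpolation formula:
P(x) = Σ yᵢ × Lᵢ(x)
where Lᵢ(x) = Π_{j≠i} (x - xⱼ)/(xᵢ - xⱼ)

L_0(4.4) = (4.4 - 5)/(3 - 5) = 0.300000
L_1(4.4) = (4.4 - 3)/(5 - 3) = 0.700000

P(4.4) = 11×L_0(4.4) + (-8)×L_1(4.4)
P(4.4) = -2.300000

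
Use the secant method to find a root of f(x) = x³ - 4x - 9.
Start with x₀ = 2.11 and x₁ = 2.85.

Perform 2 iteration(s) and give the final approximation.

f(x) = x³ - 4x - 9
x₀ = 2.11, x₁ = 2.85

Secant formula: x_{n+1} = x_n - f(x_n)(x_n - x_{n-1})/(f(x_n) - f(x_{n-1}))

Iteration 1:
  f(2.110000) = -8.046069
  f(2.850000) = 2.749125
  x_2 = 2.850000 - 2.749125×(2.850000 - 2.110000)/(2.749125 - (-8.046069))
       = 2.661550
Iteration 2:
  f(2.850000) = 2.749125
  f(2.661550) = -0.792180
  x_3 = 2.661550 - (-0.792180)×(2.661550 - 2.850000)/(-0.792180 - 2.749125)
       = 2.703706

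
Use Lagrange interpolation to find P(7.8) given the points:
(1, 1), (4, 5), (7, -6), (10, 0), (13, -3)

Lagrange interpolation formula:
P(x) = Σ yᵢ × Lᵢ(x)
where Lᵢ(x) = Π_{j≠i} (x - xⱼ)/(xᵢ - xⱼ)

L_0(7.8) = (7.8 - 4)/(1 - 4) × (7.8 - 7)/(1 - 7) × (7.8 - 10)/(1 - 10) × (7.8 - 13)/(1 - 13) = 0.017890
L_1(7.8) = (7.8 - 1)/(4 - 1) × (7.8 - 7)/(4 - 7) × (7.8 - 10)/(4 - 10) × (7.8 - 13)/(4 - 13) = -0.128053
L_2(7.8) = (7.8 - 1)/(7 - 1) × (7.8 - 4)/(7 - 4) × (7.8 - 10)/(7 - 10) × (7.8 - 13)/(7 - 13) = 0.912375
L_3(7.8) = (7.8 - 1)/(10 - 1) × (7.8 - 4)/(10 - 4) × (7.8 - 7)/(10 - 7) × (7.8 - 13)/(10 - 13) = 0.221182
L_4(7.8) = (7.8 - 1)/(13 - 1) × (7.8 - 4)/(13 - 4) × (7.8 - 7)/(13 - 7) × (7.8 - 10)/(13 - 10) = -0.023394

P(7.8) = 1×L_0(7.8) + 5×L_1(7.8) + (-6)×L_2(7.8) + 0×L_3(7.8) + (-3)×L_4(7.8)
P(7.8) = -6.026443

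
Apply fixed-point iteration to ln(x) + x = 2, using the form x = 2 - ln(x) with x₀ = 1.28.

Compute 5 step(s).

Equation: ln(x) + x = 2
Fixed-point form: x = 2 - ln(x)
x₀ = 1.28

x_1 = g(1.280000) = 1.753140
x_2 = g(1.753140) = 1.438592
x_3 = g(1.438592) = 1.636335
x_4 = g(1.636335) = 1.507541
x_5 = g(1.507541) = 1.589520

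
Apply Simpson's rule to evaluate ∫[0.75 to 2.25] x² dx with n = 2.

f(x) = x²
a = 0.75, b = 2.25, n = 2
h = (b - a)/n = 0.750000

Simpson's rule: (h/3)[f(x₀) + 4f(x₁) + 2f(x₂) + ... + f(xₙ)]

x_0 = 0.7500, f(x_0) = 0.562500, coefficient = 1
x_1 = 1.5000, f(x_1) = 2.250000, coefficient = 4
x_2 = 2.2500, f(x_2) = 5.062500, coefficient = 1

I ≈ (0.750000/3) × 14.625000 = 3.656250
Exact value: 3.656250
Error: 0.000000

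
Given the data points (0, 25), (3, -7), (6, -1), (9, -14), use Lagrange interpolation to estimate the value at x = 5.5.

Lagrange interpolation formula:
P(x) = Σ yᵢ × Lᵢ(x)
where Lᵢ(x) = Π_{j≠i} (x - xⱼ)/(xᵢ - xⱼ)

L_0(5.5) = (5.5 - 3)/(0 - 3) × (5.5 - 6)/(0 - 6) × (5.5 - 9)/(0 - 9) = -0.027006
L_1(5.5) = (5.5 - 0)/(3 - 0) × (5.5 - 6)/(3 - 6) × (5.5 - 9)/(3 - 9) = 0.178241
L_2(5.5) = (5.5 - 0)/(6 - 0) × (5.5 - 3)/(6 - 3) × (5.5 - 9)/(6 - 9) = 0.891204
L_3(5.5) = (5.5 - 0)/(9 - 0) × (5.5 - 3)/(9 - 3) × (5.5 - 6)/(9 - 6) = -0.042438

P(5.5) = 25×L_0(5.5) + (-7)×L_1(5.5) + (-1)×L_2(5.5) + (-14)×L_3(5.5)
P(5.5) = -2.219907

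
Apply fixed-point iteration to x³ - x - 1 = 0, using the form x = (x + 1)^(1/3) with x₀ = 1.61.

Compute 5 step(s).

Equation: x³ - x - 1 = 0
Fixed-point form: x = (x + 1)^(1/3)
x₀ = 1.61

x_1 = g(1.610000) = 1.376830
x_2 = g(1.376830) = 1.334543
x_3 = g(1.334543) = 1.326582
x_4 = g(1.326582) = 1.325072
x_5 = g(1.325072) = 1.324785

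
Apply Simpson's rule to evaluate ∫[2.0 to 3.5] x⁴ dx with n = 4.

f(x) = x⁴
a = 2.0, b = 3.5, n = 4
h = (b - a)/n = 0.375000

Simpson's rule: (h/3)[f(x₀) + 4f(x₁) + 2f(x₂) + ... + f(xₙ)]

x_0 = 2.0000, f(x_0) = 16.000000, coefficient = 1
x_1 = 2.3750, f(x_1) = 31.816650, coefficient = 4
x_2 = 2.7500, f(x_2) = 57.191406, coefficient = 2
x_3 = 3.1250, f(x_3) = 95.367432, coefficient = 4
x_4 = 3.5000, f(x_4) = 150.062500, coefficient = 1

I ≈ (0.375000/3) × 789.181641 = 98.647705
Exact value: 98.643750
Error: 0.003955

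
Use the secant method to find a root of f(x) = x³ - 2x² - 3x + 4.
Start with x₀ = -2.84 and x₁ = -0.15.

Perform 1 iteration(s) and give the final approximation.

f(x) = x³ - 2x² - 3x + 4
x₀ = -2.84, x₁ = -0.15

Secant formula: x_{n+1} = x_n - f(x_n)(x_n - x_{n-1})/(f(x_n) - f(x_{n-1}))

Iteration 1:
  f(-2.840000) = -26.517504
  f(-0.150000) = 4.401625
  x_2 = -0.150000 - 4.401625×(-0.150000 - (-2.840000))/(4.401625 - (-26.517504))
       = -0.532946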